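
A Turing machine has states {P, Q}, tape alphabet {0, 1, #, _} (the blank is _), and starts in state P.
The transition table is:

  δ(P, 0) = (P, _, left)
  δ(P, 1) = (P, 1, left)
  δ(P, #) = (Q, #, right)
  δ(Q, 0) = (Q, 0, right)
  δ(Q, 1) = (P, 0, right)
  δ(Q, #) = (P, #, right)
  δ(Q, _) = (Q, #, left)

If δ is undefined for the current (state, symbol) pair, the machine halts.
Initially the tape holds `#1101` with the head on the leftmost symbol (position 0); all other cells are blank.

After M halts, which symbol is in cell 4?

0

state=P head=0 tape=[#]1101_   (P,#)→(Q,#,right)
state=Q head=1 tape=#[1]101_   (Q,1)→(P,0,right)
state=P head=2 tape=#0[1]01_   (P,1)→(P,1,left)
state=P head=1 tape=#[0]101_   (P,0)→(P,_,left)
state=P head=0 tape=[#]_101_   (P,#)→(Q,#,right)
state=Q head=1 tape=#[_]101_   (Q,_)→(Q,#,left)
state=Q head=0 tape=[#]#101_   (Q,#)→(P,#,right)
state=P head=1 tape=#[#]101_   (P,#)→(Q,#,right)
state=Q head=2 tape=##[1]01_   (Q,1)→(P,0,right)
state=P head=3 tape=##0[0]1_   (P,0)→(P,_,left)
state=P head=2 tape=##[0]_1_   (P,0)→(P,_,left)
state=P head=1 tape=#[#]__1_   (P,#)→(Q,#,right)
state=Q head=2 tape=##[_]_1_   (Q,_)→(Q,#,left)
state=Q head=1 tape=#[#]#_1_   (Q,#)→(P,#,right)
state=P head=2 tape=##[#]_1_   (P,#)→(Q,#,right)
state=Q head=3 tape=###[_]1_   (Q,_)→(Q,#,left)
state=Q head=2 tape=##[#]#1_   (Q,#)→(P,#,right)
state=P head=3 tape=###[#]1_   (P,#)→(Q,#,right)
state=Q head=4 tape=####[1]_   (Q,1)→(P,0,right)
state=P head=5 tape=####0[_]
Cell 4 holds 0 when M halts.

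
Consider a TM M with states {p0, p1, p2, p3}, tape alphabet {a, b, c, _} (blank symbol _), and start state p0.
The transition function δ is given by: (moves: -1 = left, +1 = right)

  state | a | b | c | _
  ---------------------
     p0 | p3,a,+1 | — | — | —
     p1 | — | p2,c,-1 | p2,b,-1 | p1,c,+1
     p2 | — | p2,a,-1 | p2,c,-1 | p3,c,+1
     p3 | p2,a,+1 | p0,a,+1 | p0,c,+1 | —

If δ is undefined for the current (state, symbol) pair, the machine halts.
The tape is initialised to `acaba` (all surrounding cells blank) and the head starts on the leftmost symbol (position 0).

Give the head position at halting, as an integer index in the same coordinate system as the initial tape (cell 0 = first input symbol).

p0 | [a]caba_   read a → write a, move +1, go to p3
p3 | a[c]aba_   read c → write c, move +1, go to p0
p0 | ac[a]ba_   read a → write a, move +1, go to p3
p3 | aca[b]a_   read b → write a, move +1, go to p0
p0 | acaa[a]_   read a → write a, move +1, go to p3
p3 | acaaa[_]
At halt the head is at cell 5.

5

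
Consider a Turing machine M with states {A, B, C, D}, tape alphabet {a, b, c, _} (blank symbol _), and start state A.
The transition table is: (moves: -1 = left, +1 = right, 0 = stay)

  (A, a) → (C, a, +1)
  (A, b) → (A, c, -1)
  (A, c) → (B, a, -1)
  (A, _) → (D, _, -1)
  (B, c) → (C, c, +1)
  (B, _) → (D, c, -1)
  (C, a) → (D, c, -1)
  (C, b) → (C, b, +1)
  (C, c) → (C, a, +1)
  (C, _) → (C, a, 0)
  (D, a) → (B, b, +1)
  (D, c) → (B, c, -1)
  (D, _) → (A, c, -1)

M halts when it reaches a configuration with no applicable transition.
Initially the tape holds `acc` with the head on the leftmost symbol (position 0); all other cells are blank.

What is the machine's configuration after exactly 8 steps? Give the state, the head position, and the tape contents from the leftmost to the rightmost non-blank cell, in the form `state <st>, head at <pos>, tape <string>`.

state C, head at 4, tape aabca

A | [a]cc__   read a → write a, move +1, go to C
C | a[c]c__   read c → write a, move +1, go to C
C | aa[c]__   read c → write a, move +1, go to C
C | aaa[_]_   read _ → write a, move 0, go to C
C | aaa[a]_   read a → write c, move -1, go to D
D | aa[a]c_   read a → write b, move +1, go to B
B | aab[c]_   read c → write c, move +1, go to C
C | aabc[_]   read _ → write a, move 0, go to C
C | aabc[a]
After 8 steps: state C, head at 4, tape aabca.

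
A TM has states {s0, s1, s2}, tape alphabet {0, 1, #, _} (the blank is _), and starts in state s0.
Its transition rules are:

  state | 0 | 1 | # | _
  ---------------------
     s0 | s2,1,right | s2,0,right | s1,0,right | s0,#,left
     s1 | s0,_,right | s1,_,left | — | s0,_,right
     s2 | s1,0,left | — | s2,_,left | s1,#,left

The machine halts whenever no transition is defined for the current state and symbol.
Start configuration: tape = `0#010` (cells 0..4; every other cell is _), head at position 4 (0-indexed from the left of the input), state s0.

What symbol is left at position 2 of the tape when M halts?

#

state=s0 head=4 tape=0#01[0]_   (s0,0)→(s2,1,right)
state=s2 head=5 tape=0#011[_]   (s2,_)→(s1,#,left)
state=s1 head=4 tape=0#01[1]#   (s1,1)→(s1,_,left)
state=s1 head=3 tape=0#0[1]_#   (s1,1)→(s1,_,left)
state=s1 head=2 tape=0#[0]__#   (s1,0)→(s0,_,right)
state=s0 head=3 tape=0#_[_]_#   (s0,_)→(s0,#,left)
state=s0 head=2 tape=0#[_]#_#   (s0,_)→(s0,#,left)
state=s0 head=1 tape=0[#]##_#   (s0,#)→(s1,0,right)
state=s1 head=2 tape=00[#]#_#
Cell 2 holds # when M halts.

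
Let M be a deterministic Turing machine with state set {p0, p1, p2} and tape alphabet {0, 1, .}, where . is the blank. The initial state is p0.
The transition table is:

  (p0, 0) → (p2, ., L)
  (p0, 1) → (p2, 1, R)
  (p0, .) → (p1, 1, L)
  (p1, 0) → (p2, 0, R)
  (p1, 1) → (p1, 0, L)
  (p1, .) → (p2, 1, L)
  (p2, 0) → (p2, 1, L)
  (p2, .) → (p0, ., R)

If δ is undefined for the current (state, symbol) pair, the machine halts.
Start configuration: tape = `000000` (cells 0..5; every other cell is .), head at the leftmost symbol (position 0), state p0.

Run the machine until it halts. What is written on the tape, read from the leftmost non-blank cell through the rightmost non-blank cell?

1100000

state=p0 head=0 tape=..[0]00000   (p0,0)→(p2,.,L)
state=p2 head=-1 tape=.[.].00000   (p2,.)→(p0,.,R)
state=p0 head=0 tape=..[.]00000   (p0,.)→(p1,1,L)
state=p1 head=-1 tape=.[.]100000   (p1,.)→(p2,1,L)
state=p2 head=-2 tape=[.]1100000   (p2,.)→(p0,.,R)
state=p0 head=-1 tape=.[1]100000   (p0,1)→(p2,1,R)
state=p2 head=0 tape=.1[1]00000
The non-blank tape span at halt is 1100000.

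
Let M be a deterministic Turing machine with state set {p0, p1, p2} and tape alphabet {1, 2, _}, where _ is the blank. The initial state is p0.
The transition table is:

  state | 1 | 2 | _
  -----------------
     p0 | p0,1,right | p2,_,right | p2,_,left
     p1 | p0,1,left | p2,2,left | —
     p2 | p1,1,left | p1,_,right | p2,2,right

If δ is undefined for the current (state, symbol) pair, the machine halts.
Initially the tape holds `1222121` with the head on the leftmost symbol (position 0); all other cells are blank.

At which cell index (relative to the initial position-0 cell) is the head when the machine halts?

3

p0 | [1]222121   read 1 → write 1, move right, go to p0
p0 | 1[2]22121   read 2 → write _, move right, go to p2
p2 | 1_[2]2121   read 2 → write _, move right, go to p1
p1 | 1__[2]121   read 2 → write 2, move left, go to p2
p2 | 1_[_]2121   read _ → write 2, move right, go to p2
p2 | 1_2[2]121   read 2 → write _, move right, go to p1
p1 | 1_2_[1]21   read 1 → write 1, move left, go to p0
p0 | 1_2[_]121   read _ → write _, move left, go to p2
p2 | 1_[2]_121   read 2 → write _, move right, go to p1
p1 | 1__[_]121
At halt the head is at cell 3.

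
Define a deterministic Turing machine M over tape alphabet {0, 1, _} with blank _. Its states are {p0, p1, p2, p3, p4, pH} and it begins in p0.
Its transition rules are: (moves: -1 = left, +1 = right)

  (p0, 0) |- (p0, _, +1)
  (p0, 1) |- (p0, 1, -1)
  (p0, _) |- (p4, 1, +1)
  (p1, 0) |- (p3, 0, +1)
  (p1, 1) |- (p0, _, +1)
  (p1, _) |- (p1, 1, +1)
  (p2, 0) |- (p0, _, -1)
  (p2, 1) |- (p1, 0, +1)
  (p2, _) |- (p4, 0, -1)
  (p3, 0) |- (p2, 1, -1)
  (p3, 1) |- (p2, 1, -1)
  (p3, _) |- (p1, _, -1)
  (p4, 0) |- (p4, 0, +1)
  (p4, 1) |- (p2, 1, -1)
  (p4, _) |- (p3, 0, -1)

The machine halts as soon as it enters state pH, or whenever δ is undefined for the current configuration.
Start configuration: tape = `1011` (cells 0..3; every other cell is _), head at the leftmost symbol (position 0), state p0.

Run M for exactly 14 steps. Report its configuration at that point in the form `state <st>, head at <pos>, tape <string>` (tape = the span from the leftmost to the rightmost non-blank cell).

p0 | _[1]011   read 1 → write 1, move -1, go to p0
p0 | [_]1011   read _ → write 1, move +1, go to p4
p4 | 1[1]011   read 1 → write 1, move -1, go to p2
p2 | [1]1011   read 1 → write 0, move +1, go to p1
p1 | 0[1]011   read 1 → write _, move +1, go to p0
p0 | 0_[0]11   read 0 → write _, move +1, go to p0
p0 | 0__[1]1   read 1 → write 1, move -1, go to p0
p0 | 0_[_]11   read _ → write 1, move +1, go to p4
p4 | 0_1[1]1   read 1 → write 1, move -1, go to p2
p2 | 0_[1]11   read 1 → write 0, move +1, go to p1
p1 | 0_0[1]1   read 1 → write _, move +1, go to p0
p0 | 0_0_[1]   read 1 → write 1, move -1, go to p0
p0 | 0_0[_]1   read _ → write 1, move +1, go to p4
p4 | 0_01[1]   read 1 → write 1, move -1, go to p2
p2 | 0_0[1]1
After 14 steps: state p2, head at 2, tape 0_011.

state p2, head at 2, tape 0_011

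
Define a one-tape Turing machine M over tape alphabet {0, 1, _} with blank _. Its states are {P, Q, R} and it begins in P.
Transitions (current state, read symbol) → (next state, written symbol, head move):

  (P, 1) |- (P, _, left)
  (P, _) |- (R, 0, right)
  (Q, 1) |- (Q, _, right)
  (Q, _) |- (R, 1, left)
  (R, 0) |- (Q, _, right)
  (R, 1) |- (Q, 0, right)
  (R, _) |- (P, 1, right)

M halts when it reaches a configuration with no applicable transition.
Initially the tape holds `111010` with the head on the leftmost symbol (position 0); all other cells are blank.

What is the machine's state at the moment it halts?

P

P | _[1]11010   read 1 → write _, move left, go to P
P | [_]_11010   read _ → write 0, move right, go to R
R | 0[_]11010   read _ → write 1, move right, go to P
P | 01[1]1010   read 1 → write _, move left, go to P
P | 0[1]_1010   read 1 → write _, move left, go to P
P | [0]__1010
No transition is defined for (P, 0); M halts in state P.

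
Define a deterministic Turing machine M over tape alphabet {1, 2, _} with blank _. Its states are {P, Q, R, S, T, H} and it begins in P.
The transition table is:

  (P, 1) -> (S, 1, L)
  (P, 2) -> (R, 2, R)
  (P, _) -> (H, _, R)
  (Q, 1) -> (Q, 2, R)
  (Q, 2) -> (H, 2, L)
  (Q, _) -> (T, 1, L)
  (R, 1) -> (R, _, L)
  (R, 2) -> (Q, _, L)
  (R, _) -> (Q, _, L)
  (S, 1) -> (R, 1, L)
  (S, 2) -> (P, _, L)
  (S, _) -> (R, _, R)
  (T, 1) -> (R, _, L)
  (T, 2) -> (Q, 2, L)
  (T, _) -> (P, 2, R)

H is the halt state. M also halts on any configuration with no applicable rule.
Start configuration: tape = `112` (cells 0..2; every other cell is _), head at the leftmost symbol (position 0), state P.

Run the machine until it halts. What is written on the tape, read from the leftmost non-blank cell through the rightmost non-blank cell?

P | ____[1]12   read 1 → write 1, move L, go to S
S | ___[_]112   read _ → write _, move R, go to R
R | ____[1]12   read 1 → write _, move L, go to R
R | ___[_]_12   read _ → write _, move L, go to Q
Q | __[_]__12   read _ → write 1, move L, go to T
T | _[_]1__12   read _ → write 2, move R, go to P
P | _2[1]__12   read 1 → write 1, move L, go to S
S | _[2]1__12   read 2 → write _, move L, go to P
P | [_]_1__12   read _ → write _, move R, go to H
H | _[_]1__12
The non-blank tape span at halt is 1__12.

1__12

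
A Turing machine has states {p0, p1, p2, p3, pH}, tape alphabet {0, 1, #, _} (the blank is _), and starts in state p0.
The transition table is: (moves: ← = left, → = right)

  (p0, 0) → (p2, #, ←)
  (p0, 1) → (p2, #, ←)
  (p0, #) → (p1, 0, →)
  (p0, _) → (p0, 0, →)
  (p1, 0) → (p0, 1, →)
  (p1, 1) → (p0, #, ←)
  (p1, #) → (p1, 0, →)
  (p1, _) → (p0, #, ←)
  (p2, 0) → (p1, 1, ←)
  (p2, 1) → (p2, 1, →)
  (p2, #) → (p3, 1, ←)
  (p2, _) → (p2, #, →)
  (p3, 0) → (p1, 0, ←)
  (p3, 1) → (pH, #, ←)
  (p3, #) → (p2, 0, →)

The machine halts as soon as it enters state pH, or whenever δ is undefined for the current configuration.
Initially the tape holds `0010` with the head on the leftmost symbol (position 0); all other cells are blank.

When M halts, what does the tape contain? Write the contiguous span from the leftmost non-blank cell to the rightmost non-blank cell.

0#1110

state=p0 head=0 tape=__[0]010   (p0,0)→(p2,#,←)
state=p2 head=-1 tape=_[_]#010   (p2,_)→(p2,#,→)
state=p2 head=0 tape=_#[#]010   (p2,#)→(p3,1,←)
state=p3 head=-1 tape=_[#]1010   (p3,#)→(p2,0,→)
state=p2 head=0 tape=_0[1]010   (p2,1)→(p2,1,→)
state=p2 head=1 tape=_01[0]10   (p2,0)→(p1,1,←)
state=p1 head=0 tape=_0[1]110   (p1,1)→(p0,#,←)
state=p0 head=-1 tape=_[0]#110   (p0,0)→(p2,#,←)
state=p2 head=-2 tape=[_]##110   (p2,_)→(p2,#,→)
state=p2 head=-1 tape=#[#]#110   (p2,#)→(p3,1,←)
state=p3 head=-2 tape=[#]1#110   (p3,#)→(p2,0,→)
state=p2 head=-1 tape=0[1]#110   (p2,1)→(p2,1,→)
state=p2 head=0 tape=01[#]110   (p2,#)→(p3,1,←)
state=p3 head=-1 tape=0[1]1110   (p3,1)→(pH,#,←)
state=pH head=-2 tape=[0]#1110
The non-blank tape span at halt is 0#1110.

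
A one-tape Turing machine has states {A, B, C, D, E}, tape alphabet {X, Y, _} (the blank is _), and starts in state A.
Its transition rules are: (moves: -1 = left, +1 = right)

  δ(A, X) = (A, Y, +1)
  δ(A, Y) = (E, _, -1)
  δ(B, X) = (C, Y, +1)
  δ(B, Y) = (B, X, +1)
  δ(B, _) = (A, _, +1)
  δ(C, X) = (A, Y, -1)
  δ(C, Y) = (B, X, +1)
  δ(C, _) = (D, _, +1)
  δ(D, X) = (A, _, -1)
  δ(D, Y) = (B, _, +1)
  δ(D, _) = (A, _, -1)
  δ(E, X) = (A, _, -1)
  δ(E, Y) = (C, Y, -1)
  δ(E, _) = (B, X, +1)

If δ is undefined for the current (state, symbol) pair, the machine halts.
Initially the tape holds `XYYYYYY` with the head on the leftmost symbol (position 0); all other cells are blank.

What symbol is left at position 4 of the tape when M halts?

X

A | _[X]YYYYYY_   read X → write Y, move +1, go to A
A | _Y[Y]YYYYY_   read Y → write _, move -1, go to E
E | _[Y]_YYYYY_   read Y → write Y, move -1, go to C
C | [_]Y_YYYYY_   read _ → write _, move +1, go to D
D | _[Y]_YYYYY_   read Y → write _, move +1, go to B
B | __[_]YYYYY_   read _ → write _, move +1, go to A
A | ___[Y]YYYY_   read Y → write _, move -1, go to E
E | __[_]_YYYY_   read _ → write X, move +1, go to B
B | __X[_]YYYY_   read _ → write _, move +1, go to A
A | __X_[Y]YYY_   read Y → write _, move -1, go to E
E | __X[_]_YYY_   read _ → write X, move +1, go to B
B | __XX[_]YYY_   read _ → write _, move +1, go to A
A | __XX_[Y]YY_   read Y → write _, move -1, go to E
E | __XX[_]_YY_   read _ → write X, move +1, go to B
B | __XXX[_]YY_   read _ → write _, move +1, go to A
A | __XXX_[Y]Y_   read Y → write _, move -1, go to E
E | __XXX[_]_Y_   read _ → write X, move +1, go to B
B | __XXXX[_]Y_   read _ → write _, move +1, go to A
A | __XXXX_[Y]_   read Y → write _, move -1, go to E
E | __XXXX[_]__   read _ → write X, move +1, go to B
B | __XXXXX[_]_   read _ → write _, move +1, go to A
A | __XXXXX_[_]
Cell 4 holds X when M halts.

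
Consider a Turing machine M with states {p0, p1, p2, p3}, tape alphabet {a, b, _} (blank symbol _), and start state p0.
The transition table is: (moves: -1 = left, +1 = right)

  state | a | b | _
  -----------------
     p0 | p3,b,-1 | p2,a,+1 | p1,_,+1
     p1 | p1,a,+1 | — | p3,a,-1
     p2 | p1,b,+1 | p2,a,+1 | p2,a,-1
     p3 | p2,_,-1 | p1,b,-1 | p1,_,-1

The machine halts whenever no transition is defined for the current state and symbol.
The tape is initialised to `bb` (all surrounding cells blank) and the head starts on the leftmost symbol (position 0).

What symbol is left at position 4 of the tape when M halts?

p0 | [b]b___   read b → write a, move +1, go to p2
p2 | a[b]___   read b → write a, move +1, go to p2
p2 | aa[_]__   read _ → write a, move -1, go to p2
p2 | a[a]a__   read a → write b, move +1, go to p1
p1 | ab[a]__   read a → write a, move +1, go to p1
p1 | aba[_]_   read _ → write a, move -1, go to p3
p3 | ab[a]a_   read a → write _, move -1, go to p2
p2 | a[b]_a_   read b → write a, move +1, go to p2
p2 | aa[_]a_   read _ → write a, move -1, go to p2
p2 | a[a]aa_   read a → write b, move +1, go to p1
p1 | ab[a]a_   read a → write a, move +1, go to p1
p1 | aba[a]_   read a → write a, move +1, go to p1
p1 | abaa[_]   read _ → write a, move -1, go to p3
p3 | aba[a]a   read a → write _, move -1, go to p2
p2 | ab[a]_a   read a → write b, move +1, go to p1
p1 | abb[_]a   read _ → write a, move -1, go to p3
p3 | ab[b]aa   read b → write b, move -1, go to p1
p1 | a[b]baa
Cell 4 holds a when M halts.

a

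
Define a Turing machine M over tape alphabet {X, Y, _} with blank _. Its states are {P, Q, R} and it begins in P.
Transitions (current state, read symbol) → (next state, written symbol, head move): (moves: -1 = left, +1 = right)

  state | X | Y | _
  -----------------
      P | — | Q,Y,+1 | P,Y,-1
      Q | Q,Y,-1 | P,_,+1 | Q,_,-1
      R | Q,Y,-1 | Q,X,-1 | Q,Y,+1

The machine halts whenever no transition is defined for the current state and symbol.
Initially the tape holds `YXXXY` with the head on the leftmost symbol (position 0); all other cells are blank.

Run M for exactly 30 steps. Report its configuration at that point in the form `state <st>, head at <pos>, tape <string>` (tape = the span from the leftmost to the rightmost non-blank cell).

state Q, head at 8, tape Y_Y_Y

state=P head=0 tape=[Y]XXXY____   (P,Y)→(Q,Y,+1)
state=Q head=1 tape=Y[X]XXY____   (Q,X)→(Q,Y,-1)
state=Q head=0 tape=[Y]YXXY____   (Q,Y)→(P,_,+1)
state=P head=1 tape=_[Y]XXY____   (P,Y)→(Q,Y,+1)
state=Q head=2 tape=_Y[X]XY____   (Q,X)→(Q,Y,-1)
state=Q head=1 tape=_[Y]YXY____   (Q,Y)→(P,_,+1)
state=P head=2 tape=__[Y]XY____   (P,Y)→(Q,Y,+1)
state=Q head=3 tape=__Y[X]Y____   (Q,X)→(Q,Y,-1)
state=Q head=2 tape=__[Y]YY____   (Q,Y)→(P,_,+1)
state=P head=3 tape=___[Y]Y____   (P,Y)→(Q,Y,+1)
state=Q head=4 tape=___Y[Y]____   (Q,Y)→(P,_,+1)
state=P head=5 tape=___Y_[_]___   (P,_)→(P,Y,-1)
state=P head=4 tape=___Y[_]Y___   (P,_)→(P,Y,-1)
state=P head=3 tape=___[Y]YY___   (P,Y)→(Q,Y,+1)
state=Q head=4 tape=___Y[Y]Y___   (Q,Y)→(P,_,+1)
state=P head=5 tape=___Y_[Y]___   (P,Y)→(Q,Y,+1)
state=Q head=6 tape=___Y_Y[_]__   (Q,_)→(Q,_,-1)
state=Q head=5 tape=___Y_[Y]___   (Q,Y)→(P,_,+1)
state=P head=6 tape=___Y__[_]__   (P,_)→(P,Y,-1)
state=P head=5 tape=___Y_[_]Y__   (P,_)→(P,Y,-1)
state=P head=4 tape=___Y[_]YY__   (P,_)→(P,Y,-1)
state=P head=3 tape=___[Y]YYY__   (P,Y)→(Q,Y,+1)
state=Q head=4 tape=___Y[Y]YY__   (Q,Y)→(P,_,+1)
state=P head=5 tape=___Y_[Y]Y__   (P,Y)→(Q,Y,+1)
state=Q head=6 tape=___Y_Y[Y]__   (Q,Y)→(P,_,+1)
state=P head=7 tape=___Y_Y_[_]_   (P,_)→(P,Y,-1)
state=P head=6 tape=___Y_Y[_]Y_   (P,_)→(P,Y,-1)
state=P head=5 tape=___Y_[Y]YY_   (P,Y)→(Q,Y,+1)
state=Q head=6 tape=___Y_Y[Y]Y_   (Q,Y)→(P,_,+1)
state=P head=7 tape=___Y_Y_[Y]_   (P,Y)→(Q,Y,+1)
state=Q head=8 tape=___Y_Y_Y[_]
After 30 steps: state Q, head at 8, tape Y_Y_Y.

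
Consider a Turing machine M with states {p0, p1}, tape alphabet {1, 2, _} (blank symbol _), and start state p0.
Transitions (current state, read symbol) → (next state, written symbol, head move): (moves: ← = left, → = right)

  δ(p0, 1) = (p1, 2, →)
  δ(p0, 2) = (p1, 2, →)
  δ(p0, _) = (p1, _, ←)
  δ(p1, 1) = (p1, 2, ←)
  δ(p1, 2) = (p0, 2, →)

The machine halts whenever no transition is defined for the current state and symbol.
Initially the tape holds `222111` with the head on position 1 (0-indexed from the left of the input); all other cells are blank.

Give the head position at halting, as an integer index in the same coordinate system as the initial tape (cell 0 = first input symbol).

state=p0 head=1 tape=2[2]2111_   (p0,2)→(p1,2,→)
state=p1 head=2 tape=22[2]111_   (p1,2)→(p0,2,→)
state=p0 head=3 tape=222[1]11_   (p0,1)→(p1,2,→)
state=p1 head=4 tape=2222[1]1_   (p1,1)→(p1,2,←)
state=p1 head=3 tape=222[2]21_   (p1,2)→(p0,2,→)
state=p0 head=4 tape=2222[2]1_   (p0,2)→(p1,2,→)
state=p1 head=5 tape=22222[1]_   (p1,1)→(p1,2,←)
state=p1 head=4 tape=2222[2]2_   (p1,2)→(p0,2,→)
state=p0 head=5 tape=22222[2]_   (p0,2)→(p1,2,→)
state=p1 head=6 tape=222222[_]
At halt the head is at cell 6.

6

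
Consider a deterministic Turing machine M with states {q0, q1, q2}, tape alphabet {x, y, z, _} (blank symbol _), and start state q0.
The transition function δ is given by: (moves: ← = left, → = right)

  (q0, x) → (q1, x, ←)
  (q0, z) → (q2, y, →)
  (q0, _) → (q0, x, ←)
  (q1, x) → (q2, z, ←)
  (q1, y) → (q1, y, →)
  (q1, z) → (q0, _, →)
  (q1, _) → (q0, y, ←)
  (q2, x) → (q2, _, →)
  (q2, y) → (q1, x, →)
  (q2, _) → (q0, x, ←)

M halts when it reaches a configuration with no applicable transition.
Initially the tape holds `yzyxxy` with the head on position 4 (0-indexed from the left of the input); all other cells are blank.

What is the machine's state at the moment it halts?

q0

state=q0 head=4 tape=yzyx[x]y   (q0,x)→(q1,x,←)
state=q1 head=3 tape=yzy[x]xy   (q1,x)→(q2,z,←)
state=q2 head=2 tape=yz[y]zxy   (q2,y)→(q1,x,→)
state=q1 head=3 tape=yzx[z]xy   (q1,z)→(q0,_,→)
state=q0 head=4 tape=yzx_[x]y   (q0,x)→(q1,x,←)
state=q1 head=3 tape=yzx[_]xy   (q1,_)→(q0,y,←)
state=q0 head=2 tape=yz[x]yxy   (q0,x)→(q1,x,←)
state=q1 head=1 tape=y[z]xyxy   (q1,z)→(q0,_,→)
state=q0 head=2 tape=y_[x]yxy   (q0,x)→(q1,x,←)
state=q1 head=1 tape=y[_]xyxy   (q1,_)→(q0,y,←)
state=q0 head=0 tape=[y]yxyxy
No transition is defined for (q0, y); M halts in state q0.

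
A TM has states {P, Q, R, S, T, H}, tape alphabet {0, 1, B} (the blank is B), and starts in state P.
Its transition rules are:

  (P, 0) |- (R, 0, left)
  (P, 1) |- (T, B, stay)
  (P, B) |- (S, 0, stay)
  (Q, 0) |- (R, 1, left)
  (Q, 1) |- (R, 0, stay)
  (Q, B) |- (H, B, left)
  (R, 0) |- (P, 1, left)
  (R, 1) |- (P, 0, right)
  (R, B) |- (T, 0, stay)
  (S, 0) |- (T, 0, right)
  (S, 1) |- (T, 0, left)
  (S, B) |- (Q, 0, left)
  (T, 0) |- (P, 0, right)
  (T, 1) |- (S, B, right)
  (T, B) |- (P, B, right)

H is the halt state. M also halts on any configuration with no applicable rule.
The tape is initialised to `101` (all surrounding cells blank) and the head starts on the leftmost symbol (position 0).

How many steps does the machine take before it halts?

state=P head=0 tape=B[1]01B   (P,1)→(T,B,stay)
state=T head=0 tape=B[B]01B   (T,B)→(P,B,right)
state=P head=1 tape=BB[0]1B   (P,0)→(R,0,left)
state=R head=0 tape=B[B]01B   (R,B)→(T,0,stay)
state=T head=0 tape=B[0]01B   (T,0)→(P,0,right)
state=P head=1 tape=B0[0]1B   (P,0)→(R,0,left)
state=R head=0 tape=B[0]01B   (R,0)→(P,1,left)
state=P head=-1 tape=[B]101B   (P,B)→(S,0,stay)
state=S head=-1 tape=[0]101B   (S,0)→(T,0,right)
state=T head=0 tape=0[1]01B   (T,1)→(S,B,right)
state=S head=1 tape=0B[0]1B   (S,0)→(T,0,right)
state=T head=2 tape=0B0[1]B   (T,1)→(S,B,right)
state=S head=3 tape=0B0B[B]   (S,B)→(Q,0,left)
state=Q head=2 tape=0B0[B]0   (Q,B)→(H,B,left)
state=H head=1 tape=0B[0]B0
M halts after 14 transitions.

14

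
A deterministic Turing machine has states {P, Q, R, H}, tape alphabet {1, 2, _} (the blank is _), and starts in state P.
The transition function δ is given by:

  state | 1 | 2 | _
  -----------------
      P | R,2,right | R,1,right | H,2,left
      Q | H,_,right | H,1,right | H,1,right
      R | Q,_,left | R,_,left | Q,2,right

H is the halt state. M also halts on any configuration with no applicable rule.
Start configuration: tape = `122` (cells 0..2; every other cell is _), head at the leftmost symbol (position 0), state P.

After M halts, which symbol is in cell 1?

P | _[1]22   read 1 → write 2, move right, go to R
R | _2[2]2   read 2 → write _, move left, go to R
R | _[2]_2   read 2 → write _, move left, go to R
R | [_]__2   read _ → write 2, move right, go to Q
Q | 2[_]_2   read _ → write 1, move right, go to H
H | 21[_]2
Cell 1 holds _ when M halts.

_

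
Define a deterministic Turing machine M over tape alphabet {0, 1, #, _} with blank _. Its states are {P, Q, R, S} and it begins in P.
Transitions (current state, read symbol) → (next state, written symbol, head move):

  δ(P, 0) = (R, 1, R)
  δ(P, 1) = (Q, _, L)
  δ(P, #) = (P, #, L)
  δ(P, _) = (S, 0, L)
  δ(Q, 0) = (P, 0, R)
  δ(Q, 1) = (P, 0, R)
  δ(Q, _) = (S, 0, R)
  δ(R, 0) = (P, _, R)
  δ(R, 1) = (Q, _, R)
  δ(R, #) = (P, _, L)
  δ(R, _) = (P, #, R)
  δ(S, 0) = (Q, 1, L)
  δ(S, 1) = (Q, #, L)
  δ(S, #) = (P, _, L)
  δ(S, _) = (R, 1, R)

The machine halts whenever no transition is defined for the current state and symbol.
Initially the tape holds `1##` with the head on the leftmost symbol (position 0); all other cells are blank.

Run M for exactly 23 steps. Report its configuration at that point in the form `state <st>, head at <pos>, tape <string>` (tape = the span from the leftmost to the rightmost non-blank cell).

state Q, head at -1, tape 01#_##

P | ___[1]##   read 1 → write _, move L, go to Q
Q | __[_]_##   read _ → write 0, move R, go to S
S | __0[_]##   read _ → write 1, move R, go to R
R | __01[#]#   read # → write _, move L, go to P
P | __0[1]_#   read 1 → write _, move L, go to Q
Q | __[0]__#   read 0 → write 0, move R, go to P
P | __0[_]_#   read _ → write 0, move L, go to S
S | __[0]0_#   read 0 → write 1, move L, go to Q
Q | _[_]10_#   read _ → write 0, move R, go to S
S | _0[1]0_#   read 1 → write #, move L, go to Q
Q | _[0]#0_#   read 0 → write 0, move R, go to P
P | _0[#]0_#   read # → write #, move L, go to P
P | _[0]#0_#   read 0 → write 1, move R, go to R
R | _1[#]0_#   read # → write _, move L, go to P
P | _[1]_0_#   read 1 → write _, move L, go to Q
Q | [_]__0_#   read _ → write 0, move R, go to S
S | 0[_]_0_#   read _ → write 1, move R, go to R
R | 01[_]0_#   read _ → write #, move R, go to P
P | 01#[0]_#   read 0 → write 1, move R, go to R
R | 01#1[_]#   read _ → write #, move R, go to P
P | 01#1#[#]   read # → write #, move L, go to P
P | 01#1[#]#   read # → write #, move L, go to P
P | 01#[1]##   read 1 → write _, move L, go to Q
Q | 01[#]_##
After 23 steps: state Q, head at -1, tape 01#_##.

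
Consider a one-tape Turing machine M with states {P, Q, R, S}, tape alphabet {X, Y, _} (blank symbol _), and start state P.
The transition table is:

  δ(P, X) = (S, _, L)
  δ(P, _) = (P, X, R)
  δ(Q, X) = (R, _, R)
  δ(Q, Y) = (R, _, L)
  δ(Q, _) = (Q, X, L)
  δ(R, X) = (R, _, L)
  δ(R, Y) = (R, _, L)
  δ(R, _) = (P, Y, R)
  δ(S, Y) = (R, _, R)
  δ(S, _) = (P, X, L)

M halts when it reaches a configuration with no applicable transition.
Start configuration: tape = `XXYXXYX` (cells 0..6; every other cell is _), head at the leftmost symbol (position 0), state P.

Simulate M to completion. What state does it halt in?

S

state=P head=0 tape=__[X]XYXXYX   (P,X)→(S,_,L)
state=S head=-1 tape=_[_]_XYXXYX   (S,_)→(P,X,L)
state=P head=-2 tape=[_]X_XYXXYX   (P,_)→(P,X,R)
state=P head=-1 tape=X[X]_XYXXYX   (P,X)→(S,_,L)
state=S head=-2 tape=[X]__XYXXYX
No transition is defined for (S, X); M halts in state S.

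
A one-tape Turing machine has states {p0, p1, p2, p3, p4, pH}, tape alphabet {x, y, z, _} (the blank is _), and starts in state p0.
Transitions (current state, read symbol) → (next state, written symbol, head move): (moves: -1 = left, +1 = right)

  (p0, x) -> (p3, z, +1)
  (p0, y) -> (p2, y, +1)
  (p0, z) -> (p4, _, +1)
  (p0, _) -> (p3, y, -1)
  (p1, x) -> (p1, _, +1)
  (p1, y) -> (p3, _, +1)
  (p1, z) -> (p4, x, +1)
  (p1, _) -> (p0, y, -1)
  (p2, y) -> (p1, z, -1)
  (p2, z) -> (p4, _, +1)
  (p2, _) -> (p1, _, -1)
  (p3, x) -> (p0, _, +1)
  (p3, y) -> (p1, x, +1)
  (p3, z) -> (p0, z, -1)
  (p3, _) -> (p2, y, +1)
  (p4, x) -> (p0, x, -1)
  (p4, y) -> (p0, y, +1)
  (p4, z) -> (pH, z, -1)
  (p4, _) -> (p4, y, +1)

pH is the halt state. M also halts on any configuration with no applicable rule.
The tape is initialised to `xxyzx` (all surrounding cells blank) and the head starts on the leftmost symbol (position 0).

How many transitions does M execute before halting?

state=p0 head=0 tape=[x]xyzx_   (p0,x)→(p3,z,+1)
state=p3 head=1 tape=z[x]yzx_   (p3,x)→(p0,_,+1)
state=p0 head=2 tape=z_[y]zx_   (p0,y)→(p2,y,+1)
state=p2 head=3 tape=z_y[z]x_   (p2,z)→(p4,_,+1)
state=p4 head=4 tape=z_y_[x]_   (p4,x)→(p0,x,-1)
state=p0 head=3 tape=z_y[_]x_   (p0,_)→(p3,y,-1)
state=p3 head=2 tape=z_[y]yx_   (p3,y)→(p1,x,+1)
state=p1 head=3 tape=z_x[y]x_   (p1,y)→(p3,_,+1)
state=p3 head=4 tape=z_x_[x]_   (p3,x)→(p0,_,+1)
state=p0 head=5 tape=z_x__[_]   (p0,_)→(p3,y,-1)
state=p3 head=4 tape=z_x_[_]y   (p3,_)→(p2,y,+1)
state=p2 head=5 tape=z_x_y[y]   (p2,y)→(p1,z,-1)
state=p1 head=4 tape=z_x_[y]z   (p1,y)→(p3,_,+1)
state=p3 head=5 tape=z_x__[z]   (p3,z)→(p0,z,-1)
state=p0 head=4 tape=z_x_[_]z   (p0,_)→(p3,y,-1)
state=p3 head=3 tape=z_x[_]yz   (p3,_)→(p2,y,+1)
state=p2 head=4 tape=z_xy[y]z   (p2,y)→(p1,z,-1)
state=p1 head=3 tape=z_x[y]zz   (p1,y)→(p3,_,+1)
state=p3 head=4 tape=z_x_[z]z   (p3,z)→(p0,z,-1)
state=p0 head=3 tape=z_x[_]zz   (p0,_)→(p3,y,-1)
state=p3 head=2 tape=z_[x]yzz   (p3,x)→(p0,_,+1)
state=p0 head=3 tape=z__[y]zz   (p0,y)→(p2,y,+1)
state=p2 head=4 tape=z__y[z]z   (p2,z)→(p4,_,+1)
state=p4 head=5 tape=z__y_[z]   (p4,z)→(pH,z,-1)
state=pH head=4 tape=z__y[_]z
M halts after 24 transitions.

24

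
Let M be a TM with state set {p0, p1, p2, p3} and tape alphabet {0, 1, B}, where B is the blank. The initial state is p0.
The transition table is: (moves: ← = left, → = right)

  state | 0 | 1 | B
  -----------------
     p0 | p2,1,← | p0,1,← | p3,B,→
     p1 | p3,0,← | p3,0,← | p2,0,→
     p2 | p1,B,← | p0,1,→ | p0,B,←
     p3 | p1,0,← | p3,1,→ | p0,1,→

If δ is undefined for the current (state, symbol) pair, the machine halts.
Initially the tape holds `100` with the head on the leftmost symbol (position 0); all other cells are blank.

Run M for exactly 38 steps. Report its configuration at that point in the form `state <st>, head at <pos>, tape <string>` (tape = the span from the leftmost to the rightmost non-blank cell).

state p3, head at -2, tape 110000

p0 | BBBB[1]00   read 1 → write 1, move ←, go to p0
p0 | BBB[B]100   read B → write B, move →, go to p3
p3 | BBBB[1]00   read 1 → write 1, move →, go to p3
p3 | BBBB1[0]0   read 0 → write 0, move ←, go to p1
p1 | BBBB[1]00   read 1 → write 0, move ←, go to p3
p3 | BBB[B]000   read B → write 1, move →, go to p0
p0 | BBB1[0]00   read 0 → write 1, move ←, go to p2
p2 | BBB[1]100   read 1 → write 1, move →, go to p0
p0 | BBB1[1]00   read 1 → write 1, move ←, go to p0
p0 | BBB[1]100   read 1 → write 1, move ←, go to p0
p0 | BB[B]1100   read B → write B, move →, go to p3
p3 | BBB[1]100   read 1 → write 1, move →, go to p3
p3 | BBB1[1]00   read 1 → write 1, move →, go to p3
p3 | BBB11[0]0   read 0 → write 0, move ←, go to p1
p1 | BBB1[1]00   read 1 → write 0, move ←, go to p3
p3 | BBB[1]000   read 1 → write 1, move →, go to p3
p3 | BBB1[0]00   read 0 → write 0, move ←, go to p1
p1 | BBB[1]000   read 1 → write 0, move ←, go to p3
p3 | BB[B]0000   read B → write 1, move →, go to p0
p0 | BB1[0]000   read 0 → write 1, move ←, go to p2
p2 | BB[1]1000   read 1 → write 1, move →, go to p0
p0 | BB1[1]000   read 1 → write 1, move ←, go to p0
p0 | BB[1]1000   read 1 → write 1, move ←, go to p0
p0 | B[B]11000   read B → write B, move →, go to p3
p3 | BB[1]1000   read 1 → write 1, move →, go to p3
p3 | BB1[1]000   read 1 → write 1, move →, go to p3
p3 | BB11[0]00   read 0 → write 0, move ←, go to p1
p1 | BB1[1]000   read 1 → write 0, move ←, go to p3
p3 | BB[1]0000   read 1 → write 1, move →, go to p3
p3 | BB1[0]000   read 0 → write 0, move ←, go to p1
p1 | BB[1]0000   read 1 → write 0, move ←, go to p3
p3 | B[B]00000   read B → write 1, move →, go to p0
p0 | B1[0]0000   read 0 → write 1, move ←, go to p2
p2 | B[1]10000   read 1 → write 1, move →, go to p0
p0 | B1[1]0000   read 1 → write 1, move ←, go to p0
p0 | B[1]10000   read 1 → write 1, move ←, go to p0
p0 | [B]110000   read B → write B, move →, go to p3
p3 | B[1]10000   read 1 → write 1, move →, go to p3
p3 | B1[1]0000
After 38 steps: state p3, head at -2, tape 110000.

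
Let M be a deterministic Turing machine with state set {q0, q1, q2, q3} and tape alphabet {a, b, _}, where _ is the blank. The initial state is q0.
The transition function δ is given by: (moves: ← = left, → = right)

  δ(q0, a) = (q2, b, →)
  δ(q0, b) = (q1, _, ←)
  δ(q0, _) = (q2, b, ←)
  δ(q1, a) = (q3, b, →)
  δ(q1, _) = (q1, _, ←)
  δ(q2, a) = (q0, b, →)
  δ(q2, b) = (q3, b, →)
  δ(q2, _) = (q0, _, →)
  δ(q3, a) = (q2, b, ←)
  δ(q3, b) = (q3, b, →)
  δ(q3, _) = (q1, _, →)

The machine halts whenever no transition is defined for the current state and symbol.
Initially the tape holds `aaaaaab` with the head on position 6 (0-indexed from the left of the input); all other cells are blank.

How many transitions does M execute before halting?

q0 | aaaaaa[b]_   read b → write _, move ←, go to q1
q1 | aaaaa[a]__   read a → write b, move →, go to q3
q3 | aaaaab[_]_   read _ → write _, move →, go to q1
q1 | aaaaab_[_]   read _ → write _, move ←, go to q1
q1 | aaaaab[_]_   read _ → write _, move ←, go to q1
q1 | aaaaa[b]__
M halts after 5 transitions.

5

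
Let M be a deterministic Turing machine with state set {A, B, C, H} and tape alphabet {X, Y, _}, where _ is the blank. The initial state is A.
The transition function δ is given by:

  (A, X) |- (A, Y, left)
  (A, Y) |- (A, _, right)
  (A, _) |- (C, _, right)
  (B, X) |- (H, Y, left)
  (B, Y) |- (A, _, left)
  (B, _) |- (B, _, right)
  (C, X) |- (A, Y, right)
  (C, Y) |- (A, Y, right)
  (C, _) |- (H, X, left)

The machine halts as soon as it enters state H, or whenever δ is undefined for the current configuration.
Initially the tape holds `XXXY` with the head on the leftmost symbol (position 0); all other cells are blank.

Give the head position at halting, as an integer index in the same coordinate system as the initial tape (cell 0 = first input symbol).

4

A | _[X]XXY__   read X → write Y, move left, go to A
A | [_]YXXY__   read _ → write _, move right, go to C
C | _[Y]XXY__   read Y → write Y, move right, go to A
A | _Y[X]XY__   read X → write Y, move left, go to A
A | _[Y]YXY__   read Y → write _, move right, go to A
A | __[Y]XY__   read Y → write _, move right, go to A
A | ___[X]Y__   read X → write Y, move left, go to A
A | __[_]YY__   read _ → write _, move right, go to C
C | ___[Y]Y__   read Y → write Y, move right, go to A
A | ___Y[Y]__   read Y → write _, move right, go to A
A | ___Y_[_]_   read _ → write _, move right, go to C
C | ___Y__[_]   read _ → write X, move left, go to H
H | ___Y_[_]X
At halt the head is at cell 4.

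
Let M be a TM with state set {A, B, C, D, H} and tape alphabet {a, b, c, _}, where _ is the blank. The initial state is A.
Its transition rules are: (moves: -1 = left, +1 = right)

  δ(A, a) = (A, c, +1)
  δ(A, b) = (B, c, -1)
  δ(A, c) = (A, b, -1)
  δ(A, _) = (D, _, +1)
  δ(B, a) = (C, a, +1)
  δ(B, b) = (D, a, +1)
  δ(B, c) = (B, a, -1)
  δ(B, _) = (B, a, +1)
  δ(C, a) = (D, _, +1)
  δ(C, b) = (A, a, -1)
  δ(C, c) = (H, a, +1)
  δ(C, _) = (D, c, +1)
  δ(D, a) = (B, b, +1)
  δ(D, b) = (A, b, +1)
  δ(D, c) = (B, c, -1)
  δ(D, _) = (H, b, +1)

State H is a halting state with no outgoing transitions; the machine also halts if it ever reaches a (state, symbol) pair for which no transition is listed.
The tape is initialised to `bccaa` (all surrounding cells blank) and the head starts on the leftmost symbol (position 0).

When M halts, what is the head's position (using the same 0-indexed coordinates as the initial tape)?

7

A | _[b]ccaa___   read b → write c, move -1, go to B
B | [_]cccaa___   read _ → write a, move +1, go to B
B | a[c]ccaa___   read c → write a, move -1, go to B
B | [a]accaa___   read a → write a, move +1, go to C
C | a[a]ccaa___   read a → write _, move +1, go to D
D | a_[c]caa___   read c → write c, move -1, go to B
B | a[_]ccaa___   read _ → write a, move +1, go to B
B | aa[c]caa___   read c → write a, move -1, go to B
B | a[a]acaa___   read a → write a, move +1, go to C
C | aa[a]caa___   read a → write _, move +1, go to D
D | aa_[c]aa___   read c → write c, move -1, go to B
B | aa[_]caa___   read _ → write a, move +1, go to B
B | aaa[c]aa___   read c → write a, move -1, go to B
B | aa[a]aaa___   read a → write a, move +1, go to C
C | aaa[a]aa___   read a → write _, move +1, go to D
D | aaa_[a]a___   read a → write b, move +1, go to B
B | aaa_b[a]___   read a → write a, move +1, go to C
C | aaa_ba[_]__   read _ → write c, move +1, go to D
D | aaa_bac[_]_   read _ → write b, move +1, go to H
H | aaa_bacb[_]
At halt the head is at cell 7.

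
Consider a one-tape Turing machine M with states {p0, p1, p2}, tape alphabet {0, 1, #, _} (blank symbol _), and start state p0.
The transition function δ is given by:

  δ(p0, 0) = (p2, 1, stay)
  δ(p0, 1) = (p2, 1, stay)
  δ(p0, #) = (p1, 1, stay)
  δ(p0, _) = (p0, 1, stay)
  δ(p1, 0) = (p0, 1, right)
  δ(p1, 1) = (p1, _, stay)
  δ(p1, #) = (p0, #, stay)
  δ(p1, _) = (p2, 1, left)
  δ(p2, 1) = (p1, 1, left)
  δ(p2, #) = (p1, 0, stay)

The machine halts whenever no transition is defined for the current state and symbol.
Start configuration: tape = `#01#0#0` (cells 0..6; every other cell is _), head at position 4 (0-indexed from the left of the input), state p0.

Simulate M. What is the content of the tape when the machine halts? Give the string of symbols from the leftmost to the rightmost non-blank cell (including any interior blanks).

11111#0

state=p0 head=4 tape=_#01#[0]#0   (p0,0)→(p2,1,stay)
state=p2 head=4 tape=_#01#[1]#0   (p2,1)→(p1,1,left)
state=p1 head=3 tape=_#01[#]1#0   (p1,#)→(p0,#,stay)
state=p0 head=3 tape=_#01[#]1#0   (p0,#)→(p1,1,stay)
state=p1 head=3 tape=_#01[1]1#0   (p1,1)→(p1,_,stay)
state=p1 head=3 tape=_#01[_]1#0   (p1,_)→(p2,1,left)
state=p2 head=2 tape=_#0[1]11#0   (p2,1)→(p1,1,left)
state=p1 head=1 tape=_#[0]111#0   (p1,0)→(p0,1,right)
state=p0 head=2 tape=_#1[1]11#0   (p0,1)→(p2,1,stay)
state=p2 head=2 tape=_#1[1]11#0   (p2,1)→(p1,1,left)
state=p1 head=1 tape=_#[1]111#0   (p1,1)→(p1,_,stay)
state=p1 head=1 tape=_#[_]111#0   (p1,_)→(p2,1,left)
state=p2 head=0 tape=_[#]1111#0   (p2,#)→(p1,0,stay)
state=p1 head=0 tape=_[0]1111#0   (p1,0)→(p0,1,right)
state=p0 head=1 tape=_1[1]111#0   (p0,1)→(p2,1,stay)
state=p2 head=1 tape=_1[1]111#0   (p2,1)→(p1,1,left)
state=p1 head=0 tape=_[1]1111#0   (p1,1)→(p1,_,stay)
state=p1 head=0 tape=_[_]1111#0   (p1,_)→(p2,1,left)
state=p2 head=-1 tape=[_]11111#0
The non-blank tape span at halt is 11111#0.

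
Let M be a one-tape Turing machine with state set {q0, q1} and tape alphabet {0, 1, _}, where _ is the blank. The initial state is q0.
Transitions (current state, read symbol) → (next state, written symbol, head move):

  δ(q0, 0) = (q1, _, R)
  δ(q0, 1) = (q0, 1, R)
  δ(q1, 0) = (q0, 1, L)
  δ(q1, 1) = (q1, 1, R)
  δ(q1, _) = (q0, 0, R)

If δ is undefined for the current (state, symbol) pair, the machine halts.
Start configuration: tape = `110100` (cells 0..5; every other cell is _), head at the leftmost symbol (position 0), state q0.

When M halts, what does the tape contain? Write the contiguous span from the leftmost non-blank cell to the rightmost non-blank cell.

q0 | [1]10100__   read 1 → write 1, move R, go to q0
q0 | 1[1]0100__   read 1 → write 1, move R, go to q0
q0 | 11[0]100__   read 0 → write _, move R, go to q1
q1 | 11_[1]00__   read 1 → write 1, move R, go to q1
q1 | 11_1[0]0__   read 0 → write 1, move L, go to q0
q0 | 11_[1]10__   read 1 → write 1, move R, go to q0
q0 | 11_1[1]0__   read 1 → write 1, move R, go to q0
q0 | 11_11[0]__   read 0 → write _, move R, go to q1
q1 | 11_11_[_]_   read _ → write 0, move R, go to q0
q0 | 11_11_0[_]
The non-blank tape span at halt is 11_11_0.

11_11_0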